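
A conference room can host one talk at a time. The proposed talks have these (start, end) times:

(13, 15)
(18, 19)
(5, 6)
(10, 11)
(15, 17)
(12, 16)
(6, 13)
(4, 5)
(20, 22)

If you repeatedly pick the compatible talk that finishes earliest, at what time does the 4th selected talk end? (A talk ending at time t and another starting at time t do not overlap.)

Greedy by earliest finish: after sorting by end time, pick each interval compatible with the last pick.
By end time: (4,5), (5,6), (10,11), (6,13), (13,15), (12,16), (15,17), (18,19), (20,22).
Pick (4,5); next start ≥ 5 → (5,6); next start ≥ 6 → (10,11); next start ≥ 11 → (13,15); next start ≥ 15 → (15,17); next start ≥ 17 → (18,19); next start ≥ 19 → (20,22).
Selected: (4,5) (5,6) (10,11) (13,15) (15,17) (18,19) (20,22)

15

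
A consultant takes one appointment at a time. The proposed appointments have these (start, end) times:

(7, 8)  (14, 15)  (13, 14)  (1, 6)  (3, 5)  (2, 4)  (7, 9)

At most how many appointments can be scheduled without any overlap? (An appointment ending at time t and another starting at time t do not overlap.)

4

Sort by end time and greedily take each interval whose start is ≥ the last chosen end.
Sorted by end: (2,4)  (3,5)  (1,6)  (7,8)  (7,9)  (13,14)  (14,15)
take (2,4); take (7,8); take (13,14); take (14,15).
Selected 4 appointments.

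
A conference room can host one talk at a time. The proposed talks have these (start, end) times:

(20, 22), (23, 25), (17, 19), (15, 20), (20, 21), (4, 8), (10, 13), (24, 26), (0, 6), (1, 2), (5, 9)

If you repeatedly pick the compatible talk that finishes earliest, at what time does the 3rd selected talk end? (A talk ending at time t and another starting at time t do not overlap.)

By end time: (1,2), (0,6), (4,8), (5,9), (10,13), (17,19), (15,20), (20,21), (20,22), (23,25), (24,26).
Pick (1,2); next start ≥ 2 → (4,8); next start ≥ 8 → (10,13); next start ≥ 13 → (17,19); next start ≥ 19 → (20,21); next start ≥ 21 → (23,25).
Selected: (1,2) (4,8) (10,13) (17,19) (20,21) (23,25)

13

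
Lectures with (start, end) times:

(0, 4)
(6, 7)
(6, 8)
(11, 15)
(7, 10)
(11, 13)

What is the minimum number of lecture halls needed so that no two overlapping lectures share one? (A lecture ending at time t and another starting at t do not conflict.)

Events (time:±→running): 0:+→1 4:-→0 6:+→1 6:+→2 … peak 2.

2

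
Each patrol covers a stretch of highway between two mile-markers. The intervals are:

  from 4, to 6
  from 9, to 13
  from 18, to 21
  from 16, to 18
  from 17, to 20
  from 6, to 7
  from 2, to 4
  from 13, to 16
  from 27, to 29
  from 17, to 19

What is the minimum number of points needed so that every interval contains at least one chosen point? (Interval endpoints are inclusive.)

Process intervals by earliest right end; each time one isn't hit yet, stab at its right endpoint.
Sorted: [2,4] [4,6] [6,7] [9,13] [13,16] [16,18] [17,19] [17,20] [18,21] [27,29]
{[2,4],[4,6]} hit by 4; {[6,7]} hit by 7; {[9,13],[13,16]} hit by 13; {[16,18],[17,19],[17,20],[18,21]} hit by 18; {[27,29]} hit by 29.
Points: 4, 7, 13, 18, 29 (5 total).

5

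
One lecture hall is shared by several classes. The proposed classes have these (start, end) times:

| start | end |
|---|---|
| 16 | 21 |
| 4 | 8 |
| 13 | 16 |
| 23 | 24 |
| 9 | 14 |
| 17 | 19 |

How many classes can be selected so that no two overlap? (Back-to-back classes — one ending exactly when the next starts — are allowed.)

4

Greedy by earliest finish: after sorting by end time, pick each interval compatible with the last pick.
By end time: (4,8), (9,14), (13,16), (17,19), (16,21), (23,24).
Pick (4,8); next start ≥ 8 → (9,14); next start ≥ 14 → (17,19); next start ≥ 19 → (23,24).
Selected 4 classes.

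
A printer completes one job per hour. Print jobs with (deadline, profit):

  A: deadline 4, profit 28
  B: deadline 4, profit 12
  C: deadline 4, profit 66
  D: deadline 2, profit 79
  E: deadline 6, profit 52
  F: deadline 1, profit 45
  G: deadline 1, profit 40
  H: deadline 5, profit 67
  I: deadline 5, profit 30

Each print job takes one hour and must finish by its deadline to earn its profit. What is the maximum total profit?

339

Take jobs in profit order; each goes to the latest open slot no later than its deadline.
Profit order: D=79 H=67 C=66 E=52 F=45 G=40 I=30 A=28 B=12
Assign: D→slot 2, H→slot 5, C→slot 4, E→slot 6, F→slot 1, G skipped, I→slot 3, A skipped, B skipped.
Slots: [1:F] [2:D] [3:I] [4:C] [5:H] [6:E]
Profit = 45 + 79 + 30 + 66 + 67 + 52 = 339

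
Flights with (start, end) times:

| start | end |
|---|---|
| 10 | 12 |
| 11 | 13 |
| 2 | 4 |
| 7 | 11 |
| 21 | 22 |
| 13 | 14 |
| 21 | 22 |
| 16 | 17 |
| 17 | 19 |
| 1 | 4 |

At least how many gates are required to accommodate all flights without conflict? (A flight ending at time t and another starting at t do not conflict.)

2

starts: [1, 2, 7, 10, 11, 13, 16, 17, 21, 21]
ends:   [4, 4, 11, 12, 13, 14, 17, 19, 22, 22]
s1→1 s2→2  — peak 2.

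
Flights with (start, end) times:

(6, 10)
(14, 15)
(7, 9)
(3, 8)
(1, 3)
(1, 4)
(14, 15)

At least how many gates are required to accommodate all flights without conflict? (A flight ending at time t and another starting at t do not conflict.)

3

Events (time:±→running): 1:+→1 1:+→2 3:-→1 3:+→2 4:-→1 6:+→2 7:+→3 … peak 3.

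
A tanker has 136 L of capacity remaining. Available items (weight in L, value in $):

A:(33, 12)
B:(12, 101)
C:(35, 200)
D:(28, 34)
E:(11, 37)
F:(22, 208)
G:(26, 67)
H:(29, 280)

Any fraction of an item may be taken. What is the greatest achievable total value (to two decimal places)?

Ratios (sorted): H 9.66, F 9.45, B 8.42, C 5.71, E 3.36, G 2.58, D 1.21, A 0.36
take H (29 @ 280); take F (22 @ 208); take B (12 @ 101); take C (35 @ 200); take E (11 @ 37); take G (26 @ 67); take 1/28 of D → 1.21. Capacity used 136/136.
Total value = 894.21

894.21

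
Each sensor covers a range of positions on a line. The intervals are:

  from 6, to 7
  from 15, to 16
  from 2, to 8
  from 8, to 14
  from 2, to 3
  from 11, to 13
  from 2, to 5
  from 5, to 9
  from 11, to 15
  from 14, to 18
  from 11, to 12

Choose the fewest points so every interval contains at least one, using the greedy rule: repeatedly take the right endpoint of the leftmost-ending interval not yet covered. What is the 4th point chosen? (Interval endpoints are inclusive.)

16

By right end: [2,3]  [2,5]  [6,7]  [2,8]  [5,9]  [11,12]  [11,13]  [8,14]  [11,15]  [15,16]  [14,18]
[2,3] uncovered → point at 3; [6,7] uncovered → point at 7; [11,12] uncovered → point at 12; [15,16] uncovered → point at 16.
Points: 3, 7, 12, 16 (4 total).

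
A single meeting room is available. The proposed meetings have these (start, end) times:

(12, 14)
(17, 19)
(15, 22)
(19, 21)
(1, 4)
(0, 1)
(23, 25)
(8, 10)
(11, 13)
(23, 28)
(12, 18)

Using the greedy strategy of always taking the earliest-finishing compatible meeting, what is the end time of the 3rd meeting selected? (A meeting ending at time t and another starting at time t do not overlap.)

10

Sorted by end: (0,1)  (1,4)  (8,10)  (11,13)  (12,14)  (12,18)  (17,19)  (19,21)  (15,22)  (23,25)  (23,28)
take (0,1); take (1,4); take (8,10); take (11,13); take (17,19); take (19,21); take (23,25).
Selected: (0,1) (1,4) (8,10) (11,13) (17,19) (19,21) (23,25)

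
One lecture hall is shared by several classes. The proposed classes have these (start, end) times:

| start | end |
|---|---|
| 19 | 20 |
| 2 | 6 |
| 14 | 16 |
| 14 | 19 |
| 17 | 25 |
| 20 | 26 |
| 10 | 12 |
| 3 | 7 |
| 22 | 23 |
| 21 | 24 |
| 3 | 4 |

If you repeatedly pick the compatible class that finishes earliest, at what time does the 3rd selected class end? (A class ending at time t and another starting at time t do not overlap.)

16

Sorted by end: (3,4)  (2,6)  (3,7)  (10,12)  (14,16)  (14,19)  (19,20)  (22,23)  (21,24)  (17,25)  (20,26)
take (3,4); take (10,12); take (14,16); take (19,20); take (22,23).
Selected: (3,4) (10,12) (14,16) (19,20) (22,23)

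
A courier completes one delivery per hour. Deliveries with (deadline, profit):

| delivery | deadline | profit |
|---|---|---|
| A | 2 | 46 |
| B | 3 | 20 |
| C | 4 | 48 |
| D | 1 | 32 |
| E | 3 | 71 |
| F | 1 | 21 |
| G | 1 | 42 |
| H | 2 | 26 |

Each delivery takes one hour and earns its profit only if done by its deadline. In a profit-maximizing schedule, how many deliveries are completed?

Take jobs in profit order; each goes to the latest open slot no later than its deadline.
By profit: E(d3,71), C(d4,48), A(d2,46), G(d1,42), D(d1,32), H(d2,26), F(d1,21), B(d3,20)
E→slot 3; C→slot 4; A→slot 2; G→slot 1; D skipped; H skipped; F skipped; B skipped.
4 of 8 scheduled.

4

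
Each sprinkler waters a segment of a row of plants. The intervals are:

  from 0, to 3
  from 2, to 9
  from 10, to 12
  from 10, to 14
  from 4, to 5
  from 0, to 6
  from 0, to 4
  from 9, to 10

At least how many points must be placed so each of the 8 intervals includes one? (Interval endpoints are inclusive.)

Process intervals by earliest right end; each time one isn't hit yet, stab at its right endpoint.
Sorted: [0,3] [0,4] [4,5] [0,6] [2,9] [9,10] [10,12] [10,14]
{[0,3],[0,4]} hit by 3; {[4,5],[0,6],[2,9]} hit by 5; {[9,10],[10,12],[10,14]} hit by 10.
Points: 3, 5, 10 (3 total).

3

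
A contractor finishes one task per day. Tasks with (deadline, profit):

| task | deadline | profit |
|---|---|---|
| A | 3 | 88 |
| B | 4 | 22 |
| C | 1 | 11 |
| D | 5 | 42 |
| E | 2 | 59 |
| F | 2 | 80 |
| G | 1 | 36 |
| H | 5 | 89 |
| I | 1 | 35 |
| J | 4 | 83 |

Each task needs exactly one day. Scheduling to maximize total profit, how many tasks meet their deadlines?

5

Sort by profit descending; place each in the latest free slot ≤ its deadline.
By profit: H(d5,89), A(d3,88), J(d4,83), F(d2,80), E(d2,59), D(d5,42), G(d1,36), I(d1,35), B(d4,22), C(d1,11)
H→slot 5; A→slot 3; J→slot 4; F→slot 2; E→slot 1; D skipped; G skipped; I skipped; B skipped; C skipped.
5 of 10 scheduled.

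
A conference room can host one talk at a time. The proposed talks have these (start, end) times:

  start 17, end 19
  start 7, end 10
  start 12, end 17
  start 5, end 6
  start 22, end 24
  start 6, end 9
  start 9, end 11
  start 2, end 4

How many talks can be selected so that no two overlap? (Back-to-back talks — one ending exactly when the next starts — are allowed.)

7

Sorted by end: (2,4)  (5,6)  (6,9)  (7,10)  (9,11)  (12,17)  (17,19)  (22,24)
take (2,4); take (5,6); take (6,9); skip (7,10); take (9,11); take (12,17); take (17,19); take (22,24).
Selected 7 talks.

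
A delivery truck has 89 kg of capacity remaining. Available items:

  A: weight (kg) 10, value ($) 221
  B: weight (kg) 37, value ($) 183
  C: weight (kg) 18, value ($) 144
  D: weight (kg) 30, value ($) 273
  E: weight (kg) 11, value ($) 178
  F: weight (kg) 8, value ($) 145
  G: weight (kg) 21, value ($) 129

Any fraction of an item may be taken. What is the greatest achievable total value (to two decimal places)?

1034.71

Sort by value per unit weight and fill in that order.
Ratios (sorted): A 22.10, F 18.12, E 16.18, D 9.10, C 8.00, G 6.14, B 4.95
take A (10 @ 221); take F (8 @ 145); take E (11 @ 178); take D (30 @ 273); take C (18 @ 144); take 12/21 of G → 73.71. Capacity used 89/89.
Total value = 1034.71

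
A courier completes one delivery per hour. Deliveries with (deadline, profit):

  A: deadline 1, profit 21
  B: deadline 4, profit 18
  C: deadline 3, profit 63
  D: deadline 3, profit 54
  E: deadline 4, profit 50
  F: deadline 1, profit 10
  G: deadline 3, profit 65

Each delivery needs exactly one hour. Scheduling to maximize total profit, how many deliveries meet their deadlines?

By profit: G(d3,65), C(d3,63), D(d3,54), E(d4,50), A(d1,21), B(d4,18), F(d1,10)
G→slot 3; C→slot 2; D→slot 1; E→slot 4; A skipped; B skipped; F skipped.
4 of 7 scheduled.

4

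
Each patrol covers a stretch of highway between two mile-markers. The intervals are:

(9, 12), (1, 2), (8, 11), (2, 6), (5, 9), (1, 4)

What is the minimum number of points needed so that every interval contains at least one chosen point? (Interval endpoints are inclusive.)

2

Process intervals by earliest right end; each time one isn't hit yet, stab at its right endpoint.
Sorted: [1,2] [1,4] [2,6] [5,9] [8,11] [9,12]
{[1,2],[1,4],[2,6]} hit by 2; {[5,9],[8,11],[9,12]} hit by 9.
Points: 2, 9 (2 total).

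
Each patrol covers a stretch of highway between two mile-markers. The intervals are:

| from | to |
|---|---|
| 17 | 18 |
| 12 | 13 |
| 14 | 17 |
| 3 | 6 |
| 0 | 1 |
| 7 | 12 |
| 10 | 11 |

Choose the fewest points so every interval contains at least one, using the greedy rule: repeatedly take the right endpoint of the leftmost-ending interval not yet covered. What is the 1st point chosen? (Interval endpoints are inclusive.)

1

Process intervals by earliest right end; each time one isn't hit yet, stab at its right endpoint.
By right end: [0,1]  [3,6]  [10,11]  [7,12]  [12,13]  [14,17]  [17,18]
[0,1] uncovered → point at 1; [3,6] uncovered → point at 6; [10,11] uncovered → point at 11; [12,13] uncovered → point at 13; [14,17] uncovered → point at 17.
Points: 1, 6, 11, 13, 17 (5 total).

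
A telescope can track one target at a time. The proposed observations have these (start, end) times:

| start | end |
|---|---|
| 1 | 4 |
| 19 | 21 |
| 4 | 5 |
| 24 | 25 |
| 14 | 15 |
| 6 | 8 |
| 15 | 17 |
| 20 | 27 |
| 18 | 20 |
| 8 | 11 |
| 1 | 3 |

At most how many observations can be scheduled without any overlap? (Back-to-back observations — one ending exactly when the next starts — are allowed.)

8

By end time: (1,3), (1,4), (4,5), (6,8), (8,11), (14,15), (15,17), (18,20), (19,21), (24,25), (20,27).
Pick (1,3); next start ≥ 3 → (4,5); next start ≥ 5 → (6,8); next start ≥ 8 → (8,11); next start ≥ 11 → (14,15); next start ≥ 15 → (15,17); next start ≥ 17 → (18,20); next start ≥ 20 → (24,25).
Selected 8 observations.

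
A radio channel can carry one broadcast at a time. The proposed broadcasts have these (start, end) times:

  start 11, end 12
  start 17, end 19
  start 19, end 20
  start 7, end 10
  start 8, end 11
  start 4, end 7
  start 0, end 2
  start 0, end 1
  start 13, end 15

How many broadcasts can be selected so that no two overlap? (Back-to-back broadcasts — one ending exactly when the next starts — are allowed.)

7

Order by finish time; keep every interval that doesn't clash with the previous kept one.
Sorted by end: (0,1)  (0,2)  (4,7)  (7,10)  (8,11)  (11,12)  (13,15)  (17,19)  (19,20)
take (0,1); take (4,7); take (7,10); skip (8,11); take (11,12); take (13,15); take (17,19); take (19,20).
Selected 7 broadcasts.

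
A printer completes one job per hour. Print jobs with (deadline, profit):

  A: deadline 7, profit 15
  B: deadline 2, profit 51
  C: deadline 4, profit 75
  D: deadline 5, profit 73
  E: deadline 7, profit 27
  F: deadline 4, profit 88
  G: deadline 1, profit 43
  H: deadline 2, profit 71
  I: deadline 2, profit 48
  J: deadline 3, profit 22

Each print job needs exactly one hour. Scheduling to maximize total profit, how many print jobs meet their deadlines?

By profit: F(d4,88), C(d4,75), D(d5,73), H(d2,71), B(d2,51), I(d2,48), G(d1,43), E(d7,27), J(d3,22), A(d7,15)
F→slot 4; C→slot 3; D→slot 5; H→slot 2; B→slot 1; I skipped; G skipped; E→slot 7; J skipped; A→slot 6.
7 of 10 scheduled.

7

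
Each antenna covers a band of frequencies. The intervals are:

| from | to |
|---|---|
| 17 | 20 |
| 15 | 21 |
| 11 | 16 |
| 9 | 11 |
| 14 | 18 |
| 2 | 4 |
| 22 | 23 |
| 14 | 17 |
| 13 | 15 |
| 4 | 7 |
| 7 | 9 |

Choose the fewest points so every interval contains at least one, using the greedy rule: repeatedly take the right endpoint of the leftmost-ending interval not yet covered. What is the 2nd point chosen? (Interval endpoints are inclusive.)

9

By right end: [2,4]  [4,7]  [7,9]  [9,11]  [13,15]  [11,16]  [14,17]  [14,18]  [17,20]  [15,21]  [22,23]
[2,4] uncovered → point at 4; [7,9] uncovered → point at 9; [13,15] uncovered → point at 15; [17,20] uncovered → point at 20; [22,23] uncovered → point at 23.
Points: 4, 9, 15, 20, 23 (5 total).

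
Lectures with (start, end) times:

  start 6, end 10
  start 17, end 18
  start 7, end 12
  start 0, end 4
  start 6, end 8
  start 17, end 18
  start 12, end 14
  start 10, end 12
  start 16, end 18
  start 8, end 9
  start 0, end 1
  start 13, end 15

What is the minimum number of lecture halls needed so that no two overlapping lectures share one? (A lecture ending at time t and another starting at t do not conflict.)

3

Events (time:±→running): 0:+→1 0:+→2 1:-→1 4:-→0 6:+→1 6:+→2 7:+→3 … peak 3.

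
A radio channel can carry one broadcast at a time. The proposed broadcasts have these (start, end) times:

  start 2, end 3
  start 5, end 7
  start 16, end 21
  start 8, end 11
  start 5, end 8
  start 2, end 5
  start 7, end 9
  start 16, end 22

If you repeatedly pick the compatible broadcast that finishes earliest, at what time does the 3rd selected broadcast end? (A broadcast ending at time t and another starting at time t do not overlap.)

9

By end time: (2,3), (2,5), (5,7), (5,8), (7,9), (8,11), (16,21), (16,22).
Pick (2,3); next start ≥ 3 → (5,7); next start ≥ 7 → (7,9); next start ≥ 9 → (16,21).
Selected: (2,3) (5,7) (7,9) (16,21)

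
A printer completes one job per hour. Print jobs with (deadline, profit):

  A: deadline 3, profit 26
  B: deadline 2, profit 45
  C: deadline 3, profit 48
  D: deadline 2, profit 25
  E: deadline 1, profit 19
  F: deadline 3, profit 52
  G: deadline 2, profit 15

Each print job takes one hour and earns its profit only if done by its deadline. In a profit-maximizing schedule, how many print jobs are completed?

By profit: F(d3,52), C(d3,48), B(d2,45), A(d3,26), D(d2,25), E(d1,19), G(d2,15)
F→slot 3; C→slot 2; B→slot 1; A skipped; D skipped; E skipped; G skipped.
3 of 7 scheduled.

3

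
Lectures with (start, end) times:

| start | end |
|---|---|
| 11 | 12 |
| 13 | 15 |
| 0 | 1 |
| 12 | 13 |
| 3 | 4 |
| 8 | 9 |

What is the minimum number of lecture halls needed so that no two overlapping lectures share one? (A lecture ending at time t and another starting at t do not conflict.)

The answer is the maximum number of intervals overlapping at any instant.
Events (time:±→running): 0:+→1 … peak 1.

1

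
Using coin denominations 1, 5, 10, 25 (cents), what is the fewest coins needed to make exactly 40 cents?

3

Use the largest denomination that fits, subtract, and repeat.
40 = 1×25 + 1×10 + 1×5
Total coins = 1 + 1 + 1 = 3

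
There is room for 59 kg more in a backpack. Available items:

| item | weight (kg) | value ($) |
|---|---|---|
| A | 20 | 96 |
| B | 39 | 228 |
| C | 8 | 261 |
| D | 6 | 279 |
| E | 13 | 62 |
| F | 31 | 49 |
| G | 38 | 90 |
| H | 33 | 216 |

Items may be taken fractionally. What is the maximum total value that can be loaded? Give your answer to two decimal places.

Sort by value per unit weight and fill in that order.
Ratios (sorted): D 46.50, C 32.62, H 6.55, B 5.85, A 4.80, E 4.77, G 2.37, F 1.58
take D (6 @ 279); take C (8 @ 261); take H (33 @ 216); take 12/39 of B → 70.15. Capacity used 59/59.
Total value = 826.15

826.15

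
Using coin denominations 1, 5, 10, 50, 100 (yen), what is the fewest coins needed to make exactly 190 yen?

190 = 1×100 + 1×50 + 4×10
Total coins = 1 + 1 + 4 = 6

6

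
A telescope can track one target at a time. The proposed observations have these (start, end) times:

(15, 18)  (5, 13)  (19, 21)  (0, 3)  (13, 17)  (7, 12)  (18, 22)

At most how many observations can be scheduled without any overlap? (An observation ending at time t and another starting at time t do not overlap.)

Order by finish time; keep every interval that doesn't clash with the previous kept one.
Sorted by end: (0,3)  (7,12)  (5,13)  (13,17)  (15,18)  (19,21)  (18,22)
take (0,3); take (7,12); skip (5,13); take (13,17); take (19,21); skip (18,22).
Selected 4 observations.

4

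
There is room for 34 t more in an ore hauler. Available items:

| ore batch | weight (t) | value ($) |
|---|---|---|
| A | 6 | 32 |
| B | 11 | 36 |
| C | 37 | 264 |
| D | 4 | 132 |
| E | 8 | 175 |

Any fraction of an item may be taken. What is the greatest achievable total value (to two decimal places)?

463.97

Greedy by value/weight ratio, highest first.
Ratios (sorted): D 33.00, E 21.88, C 7.14, A 5.33, B 3.27
take D (4 @ 132); take E (8 @ 175); take 22/37 of C → 156.97. Capacity used 34/34.
Total value = 463.97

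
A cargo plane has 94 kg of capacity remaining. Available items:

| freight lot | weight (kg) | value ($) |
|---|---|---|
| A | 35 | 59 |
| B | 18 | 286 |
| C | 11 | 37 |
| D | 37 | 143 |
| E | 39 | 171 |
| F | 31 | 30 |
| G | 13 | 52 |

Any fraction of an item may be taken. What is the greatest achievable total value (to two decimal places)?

Sort by value per unit weight and fill in that order.
Ratios (sorted): B 15.89, E 4.38, G 4.00, D 3.86, C 3.36, A 1.69, F 0.97
take B (18 @ 286); take E (39 @ 171); take G (13 @ 52); take 24/37 of D → 92.76. Capacity used 94/94.
Total value = 601.76

601.76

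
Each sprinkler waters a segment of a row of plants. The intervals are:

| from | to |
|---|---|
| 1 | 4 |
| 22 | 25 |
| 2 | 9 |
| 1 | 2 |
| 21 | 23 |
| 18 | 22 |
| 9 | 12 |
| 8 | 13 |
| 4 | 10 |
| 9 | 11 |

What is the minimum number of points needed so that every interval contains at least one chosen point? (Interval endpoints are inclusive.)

3

Sort by right endpoint; whenever an interval is uncovered, place a point at its right end.
Sorted: [1,2] [1,4] [2,9] [4,10] [9,11] [9,12] [8,13] [18,22] [21,23] [22,25]
{[1,2],[1,4],[2,9]} hit by 2; {[4,10],[9,11],[9,12],[8,13]} hit by 10; {[18,22],[21,23],[22,25]} hit by 22.
Points: 2, 10, 22 (3 total).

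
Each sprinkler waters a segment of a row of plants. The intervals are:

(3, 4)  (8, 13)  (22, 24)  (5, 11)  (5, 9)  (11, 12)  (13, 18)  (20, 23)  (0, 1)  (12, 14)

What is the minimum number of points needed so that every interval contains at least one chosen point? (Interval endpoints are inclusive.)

6

Sorted: [0,1] [3,4] [5,9] [5,11] [11,12] [8,13] [12,14] [13,18] [20,23] [22,24]
{[0,1]} hit by 1; {[3,4]} hit by 4; {[5,9],[5,11]} hit by 9; {[11,12],[8,13],[12,14]} hit by 12; {[13,18]} hit by 18; {[20,23],[22,24]} hit by 23.
Points: 1, 4, 9, 12, 18, 23 (6 total).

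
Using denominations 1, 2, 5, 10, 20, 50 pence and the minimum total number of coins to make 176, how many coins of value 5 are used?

1

176 = 3×50 + 1×20 + 1×5 + 1×1
Count of 5: 1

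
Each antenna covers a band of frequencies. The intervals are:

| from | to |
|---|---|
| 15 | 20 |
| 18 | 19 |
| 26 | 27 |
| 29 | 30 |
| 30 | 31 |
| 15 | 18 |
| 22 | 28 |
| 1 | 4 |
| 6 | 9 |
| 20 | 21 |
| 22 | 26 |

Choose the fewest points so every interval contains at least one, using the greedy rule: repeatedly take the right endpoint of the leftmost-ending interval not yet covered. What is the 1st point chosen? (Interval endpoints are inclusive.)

4

Sorted: [1,4] [6,9] [15,18] [18,19] [15,20] [20,21] [22,26] [26,27] [22,28] [29,30] [30,31]
{[1,4]} hit by 4; {[6,9]} hit by 9; {[15,18],[18,19],[15,20]} hit by 18; {[20,21]} hit by 21; {[22,26],[26,27],[22,28]} hit by 26; {[29,30],[30,31]} hit by 30.
Points: 4, 9, 18, 21, 26, 30 (6 total).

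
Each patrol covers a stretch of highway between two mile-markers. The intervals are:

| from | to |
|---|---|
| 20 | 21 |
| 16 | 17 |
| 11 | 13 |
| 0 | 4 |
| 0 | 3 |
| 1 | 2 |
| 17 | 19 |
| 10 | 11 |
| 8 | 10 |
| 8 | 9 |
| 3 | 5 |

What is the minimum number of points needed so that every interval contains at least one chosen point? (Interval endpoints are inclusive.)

Process intervals by earliest right end; each time one isn't hit yet, stab at its right endpoint.
Sorted: [1,2] [0,3] [0,4] [3,5] [8,9] [8,10] [10,11] [11,13] [16,17] [17,19] [20,21]
{[1,2],[0,3],[0,4]} hit by 2; {[3,5]} hit by 5; {[8,9],[8,10]} hit by 9; {[10,11],[11,13]} hit by 11; {[16,17],[17,19]} hit by 17; {[20,21]} hit by 21.
Points: 2, 5, 9, 11, 17, 21 (6 total).

6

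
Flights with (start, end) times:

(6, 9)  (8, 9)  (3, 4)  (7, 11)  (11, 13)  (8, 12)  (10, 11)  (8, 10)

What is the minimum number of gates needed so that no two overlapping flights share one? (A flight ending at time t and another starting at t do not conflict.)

5

The answer is the maximum number of intervals overlapping at any instant.
starts: [3, 6, 7, 8, 8, 8, 10, 11]
ends:   [4, 9, 9, 10, 11, 11, 12, 13]
s3→1 e4→0 s6→1 s7→2 s8→3 s8→4 s8→5  — peak 5.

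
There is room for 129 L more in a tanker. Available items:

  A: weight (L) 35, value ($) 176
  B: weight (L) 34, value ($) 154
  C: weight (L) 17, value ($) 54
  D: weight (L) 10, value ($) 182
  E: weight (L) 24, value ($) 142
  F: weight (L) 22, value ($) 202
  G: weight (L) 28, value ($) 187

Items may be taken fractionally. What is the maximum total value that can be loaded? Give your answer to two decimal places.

934.29

Ratios (sorted): D 18.20, F 9.18, G 6.68, E 5.92, A 5.03, B 4.53, C 3.18
take D (10 @ 182); take F (22 @ 202); take G (28 @ 187); take E (24 @ 142); take A (35 @ 176); take 10/34 of B → 45.29. Capacity used 129/129.
Total value = 934.29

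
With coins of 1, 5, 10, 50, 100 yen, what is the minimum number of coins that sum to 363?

Greedy: take as many of the largest coin as possible, then repeat with the remainder.
363 − 3×100→63 − 1×50→13 − 1×10→3 − 3×1→0
Total coins = 3 + 1 + 1 + 3 = 8

8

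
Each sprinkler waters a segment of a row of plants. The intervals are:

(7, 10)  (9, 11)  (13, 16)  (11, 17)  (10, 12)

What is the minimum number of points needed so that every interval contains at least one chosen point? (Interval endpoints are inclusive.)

Sorted: [7,10] [9,11] [10,12] [13,16] [11,17]
{[7,10],[9,11],[10,12]} hit by 10; {[13,16],[11,17]} hit by 16.
Points: 10, 16 (2 total).

2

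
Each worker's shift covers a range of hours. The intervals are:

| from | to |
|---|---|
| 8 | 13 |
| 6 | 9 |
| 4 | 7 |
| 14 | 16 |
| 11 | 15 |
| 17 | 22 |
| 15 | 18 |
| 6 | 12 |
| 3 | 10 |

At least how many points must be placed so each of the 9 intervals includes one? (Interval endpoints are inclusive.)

4

By right end: [4,7]  [6,9]  [3,10]  [6,12]  [8,13]  [11,15]  [14,16]  [15,18]  [17,22]
[4,7] uncovered → point at 7; [8,13] uncovered → point at 13; [14,16] uncovered → point at 16; [17,22] uncovered → point at 22.
Points: 7, 13, 16, 22 (4 total).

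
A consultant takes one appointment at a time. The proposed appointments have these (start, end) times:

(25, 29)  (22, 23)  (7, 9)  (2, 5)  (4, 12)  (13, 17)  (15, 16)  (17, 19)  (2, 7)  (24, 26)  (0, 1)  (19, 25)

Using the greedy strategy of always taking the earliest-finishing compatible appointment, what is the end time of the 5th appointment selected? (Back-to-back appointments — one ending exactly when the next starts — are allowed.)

Greedy by earliest finish: after sorting by end time, pick each interval compatible with the last pick.
Sorted by end: (0,1)  (2,5)  (2,7)  (7,9)  (4,12)  (15,16)  (13,17)  (17,19)  (22,23)  (19,25)  (24,26)  (25,29)
take (0,1); take (2,5); take (7,9); take (15,16); skip (13,17); take (17,19); take (22,23); take (24,26).
Selected: (0,1) (2,5) (7,9) (15,16) (17,19) (22,23) (24,26)

19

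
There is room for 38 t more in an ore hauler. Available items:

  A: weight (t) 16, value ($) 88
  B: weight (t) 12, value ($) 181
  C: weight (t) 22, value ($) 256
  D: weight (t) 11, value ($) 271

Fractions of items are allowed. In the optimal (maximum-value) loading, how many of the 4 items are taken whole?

Ratios (sorted): D 24.64, B 15.08, C 11.64, A 5.50
take D (11 @ 271); take B (12 @ 181); take 15/22 of C → 174.55. Capacity used 38/38.
2 item(s) taken whole; one partial (take 15/22 of C).

2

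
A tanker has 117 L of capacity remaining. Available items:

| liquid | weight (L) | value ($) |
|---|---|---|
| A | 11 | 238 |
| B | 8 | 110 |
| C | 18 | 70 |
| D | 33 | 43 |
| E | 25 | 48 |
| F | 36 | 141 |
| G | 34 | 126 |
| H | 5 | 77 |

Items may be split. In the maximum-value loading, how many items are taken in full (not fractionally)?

6

Greedy by value/weight ratio, highest first.
Ratios (sorted): A 21.64, H 15.40, B 13.75, F 3.92, C 3.89, G 3.71, E 1.92, D 1.30
take A (11 @ 238); take H (5 @ 77); take B (8 @ 110); take F (36 @ 141); take C (18 @ 70); take G (34 @ 126); take 5/25 of E → 9.60. Capacity used 117/117.
6 item(s) taken whole; one partial (take 5/25 of E).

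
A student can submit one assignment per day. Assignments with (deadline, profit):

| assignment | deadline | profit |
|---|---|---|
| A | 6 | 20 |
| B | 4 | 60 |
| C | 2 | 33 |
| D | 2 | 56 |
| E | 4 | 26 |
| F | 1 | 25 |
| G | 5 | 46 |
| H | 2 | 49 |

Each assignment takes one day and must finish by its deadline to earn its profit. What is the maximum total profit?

Sort by profit descending; place each in the latest free slot ≤ its deadline.
By profit: B(d4,60), D(d2,56), H(d2,49), G(d5,46), C(d2,33), E(d4,26), F(d1,25), A(d6,20)
B→slot 4; D→slot 2; H→slot 1; G→slot 5; C skipped; E→slot 3; F skipped; A→slot 6.
Profit = 49 + 56 + 26 + 60 + 46 + 20 = 257

257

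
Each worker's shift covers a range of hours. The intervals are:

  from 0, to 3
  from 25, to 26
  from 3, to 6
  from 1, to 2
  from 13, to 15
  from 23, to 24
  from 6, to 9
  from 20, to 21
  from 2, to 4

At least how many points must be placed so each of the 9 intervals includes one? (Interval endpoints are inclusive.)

6

Sort by right endpoint; whenever an interval is uncovered, place a point at its right end.
Sorted: [1,2] [0,3] [2,4] [3,6] [6,9] [13,15] [20,21] [23,24] [25,26]
{[1,2],[0,3],[2,4]} hit by 2; {[3,6],[6,9]} hit by 6; {[13,15]} hit by 15; {[20,21]} hit by 21; {[23,24]} hit by 24; {[25,26]} hit by 26.
Points: 2, 6, 15, 21, 24, 26 (6 total).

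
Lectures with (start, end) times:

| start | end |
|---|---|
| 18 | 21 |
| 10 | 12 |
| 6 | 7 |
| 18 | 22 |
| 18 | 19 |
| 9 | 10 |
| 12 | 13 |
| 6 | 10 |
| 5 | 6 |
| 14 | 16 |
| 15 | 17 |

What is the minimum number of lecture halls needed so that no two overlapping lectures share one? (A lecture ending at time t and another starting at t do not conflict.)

Events (time:±→running): 5:+→1 6:-→0 6:+→1 6:+→2 7:-→1 9:+→2 10:-→1 10:-→0 10:+→1 12:-→0 12:+→1 13:-→0 14:+→1 15:+→2 16:-→1 17:-→0 18:+→1 18:+→2 18:+→3 … peak 3.

3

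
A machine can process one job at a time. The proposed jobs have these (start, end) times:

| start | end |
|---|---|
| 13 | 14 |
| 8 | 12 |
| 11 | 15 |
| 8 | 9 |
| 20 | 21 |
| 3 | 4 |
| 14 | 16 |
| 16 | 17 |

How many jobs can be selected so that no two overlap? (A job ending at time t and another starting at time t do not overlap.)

By end time: (3,4), (8,9), (8,12), (13,14), (11,15), (14,16), (16,17), (20,21).
Pick (3,4); next start ≥ 4 → (8,9); next start ≥ 9 → (13,14); next start ≥ 14 → (14,16); next start ≥ 16 → (16,17); next start ≥ 17 → (20,21).
Selected 6 jobs.

6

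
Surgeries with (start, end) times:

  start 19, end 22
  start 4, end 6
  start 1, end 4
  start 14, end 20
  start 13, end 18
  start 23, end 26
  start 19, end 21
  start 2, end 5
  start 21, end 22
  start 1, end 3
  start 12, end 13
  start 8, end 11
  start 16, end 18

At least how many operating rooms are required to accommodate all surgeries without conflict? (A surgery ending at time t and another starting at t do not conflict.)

3

starts: [1, 1, 2, 4, 8, 12, 13, 14, 16, 19, 19, 21, 23]
ends:   [3, 4, 5, 6, 11, 13, 18, 18, 20, 21, 22, 22, 26]
s1→1 s1→2 s2→3  — peak 3.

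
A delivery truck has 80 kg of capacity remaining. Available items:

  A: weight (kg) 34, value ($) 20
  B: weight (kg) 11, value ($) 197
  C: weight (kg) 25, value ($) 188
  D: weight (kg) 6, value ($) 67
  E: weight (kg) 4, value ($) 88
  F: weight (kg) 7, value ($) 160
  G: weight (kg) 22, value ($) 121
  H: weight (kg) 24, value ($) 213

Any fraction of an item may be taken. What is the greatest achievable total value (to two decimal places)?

Sort by value per unit weight and fill in that order.
Ratios (sorted): F 22.86, E 22.00, B 17.91, D 11.17, H 8.88, C 7.52, G 5.50, A 0.59
take F (7 @ 160); take E (4 @ 88); take B (11 @ 197); take D (6 @ 67); take H (24 @ 213); take C (25 @ 188); take 3/22 of G → 16.50. Capacity used 80/80.
Total value = 929.50

929.50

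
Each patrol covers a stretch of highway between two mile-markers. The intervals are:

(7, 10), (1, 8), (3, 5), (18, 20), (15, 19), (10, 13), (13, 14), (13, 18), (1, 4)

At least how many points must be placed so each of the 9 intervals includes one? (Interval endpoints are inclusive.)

4

Process intervals by earliest right end; each time one isn't hit yet, stab at its right endpoint.
Sorted: [1,4] [3,5] [1,8] [7,10] [10,13] [13,14] [13,18] [15,19] [18,20]
{[1,4],[3,5],[1,8]} hit by 4; {[7,10],[10,13]} hit by 10; {[13,14],[13,18]} hit by 14; {[15,19],[18,20]} hit by 19.
Points: 4, 10, 14, 19 (4 total).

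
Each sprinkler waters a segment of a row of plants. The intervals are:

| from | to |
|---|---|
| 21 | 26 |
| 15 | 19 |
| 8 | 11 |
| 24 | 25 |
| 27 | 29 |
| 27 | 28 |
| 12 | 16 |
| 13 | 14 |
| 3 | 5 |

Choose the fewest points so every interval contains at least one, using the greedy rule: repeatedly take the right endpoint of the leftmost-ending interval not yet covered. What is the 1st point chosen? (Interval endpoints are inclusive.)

5

Process intervals by earliest right end; each time one isn't hit yet, stab at its right endpoint.
Sorted: [3,5] [8,11] [13,14] [12,16] [15,19] [24,25] [21,26] [27,28] [27,29]
{[3,5]} hit by 5; {[8,11]} hit by 11; {[13,14],[12,16]} hit by 14; {[15,19]} hit by 19; {[24,25],[21,26]} hit by 25; {[27,28],[27,29]} hit by 28.
Points: 5, 11, 14, 19, 25, 28 (6 total).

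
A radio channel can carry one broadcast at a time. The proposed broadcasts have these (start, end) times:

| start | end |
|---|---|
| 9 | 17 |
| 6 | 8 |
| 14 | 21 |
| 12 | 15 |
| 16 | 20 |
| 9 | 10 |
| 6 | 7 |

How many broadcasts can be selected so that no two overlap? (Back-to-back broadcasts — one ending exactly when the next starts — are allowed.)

Sort by end time and greedily take each interval whose start is ≥ the last chosen end.
By end time: (6,7), (6,8), (9,10), (12,15), (9,17), (16,20), (14,21).
Pick (6,7); next start ≥ 7 → (9,10); next start ≥ 10 → (12,15); next start ≥ 15 → (16,20).
Selected 4 broadcasts.

4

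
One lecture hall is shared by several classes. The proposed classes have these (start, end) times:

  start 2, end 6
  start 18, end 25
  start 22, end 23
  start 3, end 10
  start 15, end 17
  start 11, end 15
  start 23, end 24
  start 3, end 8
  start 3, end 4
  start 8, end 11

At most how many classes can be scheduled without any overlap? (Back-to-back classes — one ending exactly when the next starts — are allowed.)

6

Order by finish time; keep every interval that doesn't clash with the previous kept one.
By end time: (3,4), (2,6), (3,8), (3,10), (8,11), (11,15), (15,17), (22,23), (23,24), (18,25).
Pick (3,4); next start ≥ 4 → (8,11); next start ≥ 11 → (11,15); next start ≥ 15 → (15,17); next start ≥ 17 → (22,23); next start ≥ 23 → (23,24).
Selected 6 classes.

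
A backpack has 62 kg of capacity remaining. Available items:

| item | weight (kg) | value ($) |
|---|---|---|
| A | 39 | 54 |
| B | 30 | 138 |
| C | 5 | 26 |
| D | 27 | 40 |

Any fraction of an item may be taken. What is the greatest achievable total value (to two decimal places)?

204.00

Sort by value per unit weight and fill in that order.
Order: C (26/5=5.20) > B (138/30=4.60) > D (40/27=1.48) > A (54/39=1.38)
Fill: take C (5 @ 26) → take B (30 @ 138) → take D (27 @ 40); 62/62 used.
Total value = 204.00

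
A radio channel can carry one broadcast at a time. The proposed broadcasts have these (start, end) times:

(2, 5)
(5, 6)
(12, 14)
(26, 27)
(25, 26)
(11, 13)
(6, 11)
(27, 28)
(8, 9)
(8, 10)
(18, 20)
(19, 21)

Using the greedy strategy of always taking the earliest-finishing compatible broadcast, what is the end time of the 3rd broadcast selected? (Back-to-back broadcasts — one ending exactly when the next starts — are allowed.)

9

Sorted by end: (2,5)  (5,6)  (8,9)  (8,10)  (6,11)  (11,13)  (12,14)  (18,20)  (19,21)  (25,26)  (26,27)  (27,28)
take (2,5); take (5,6); take (8,9); skip (8,10); take (11,13); take (18,20); skip (19,21); take (25,26); take (26,27); take (27,28).
Selected: (2,5) (5,6) (8,9) (11,13) (18,20) (25,26) (26,27) (27,28)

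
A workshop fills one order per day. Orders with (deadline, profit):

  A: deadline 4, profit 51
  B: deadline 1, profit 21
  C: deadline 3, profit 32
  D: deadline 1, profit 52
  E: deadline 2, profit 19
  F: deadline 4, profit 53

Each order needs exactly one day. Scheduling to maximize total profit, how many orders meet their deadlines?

4

Take jobs in profit order; each goes to the latest open slot no later than its deadline.
By profit: F(d4,53), D(d1,52), A(d4,51), C(d3,32), B(d1,21), E(d2,19)
F→slot 4; D→slot 1; A→slot 3; C→slot 2; B skipped; E skipped.
4 of 6 scheduled.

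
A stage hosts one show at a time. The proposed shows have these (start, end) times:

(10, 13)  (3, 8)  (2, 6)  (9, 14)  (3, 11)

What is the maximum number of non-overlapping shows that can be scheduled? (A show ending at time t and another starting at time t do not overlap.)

Sort by end time and greedily take each interval whose start is ≥ the last chosen end.
By end time: (2,6), (3,8), (3,11), (10,13), (9,14).
Pick (2,6); next start ≥ 6 → (10,13).
Selected 2 shows.

2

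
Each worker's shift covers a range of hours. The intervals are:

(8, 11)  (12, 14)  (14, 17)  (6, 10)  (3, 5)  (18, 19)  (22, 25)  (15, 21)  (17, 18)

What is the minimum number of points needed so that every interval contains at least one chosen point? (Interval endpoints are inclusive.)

Sorted: [3,5] [6,10] [8,11] [12,14] [14,17] [17,18] [18,19] [15,21] [22,25]
{[3,5]} hit by 5; {[6,10],[8,11]} hit by 10; {[12,14],[14,17]} hit by 14; {[17,18],[18,19],[15,21]} hit by 18; {[22,25]} hit by 25.
Points: 5, 10, 14, 18, 25 (5 total).

5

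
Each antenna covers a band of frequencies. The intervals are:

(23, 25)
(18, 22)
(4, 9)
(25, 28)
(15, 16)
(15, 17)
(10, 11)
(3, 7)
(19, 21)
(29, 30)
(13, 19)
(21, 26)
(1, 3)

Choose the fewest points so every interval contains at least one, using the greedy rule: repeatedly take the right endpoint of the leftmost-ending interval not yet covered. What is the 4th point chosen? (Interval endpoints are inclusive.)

Process intervals by earliest right end; each time one isn't hit yet, stab at its right endpoint.
Sorted: [1,3] [3,7] [4,9] [10,11] [15,16] [15,17] [13,19] [19,21] [18,22] [23,25] [21,26] [25,28] [29,30]
{[1,3],[3,7]} hit by 3; {[4,9]} hit by 9; {[10,11]} hit by 11; {[15,16],[15,17],[13,19]} hit by 16; {[19,21],[18,22]} hit by 21; {[23,25],[21,26],[25,28]} hit by 25; {[29,30]} hit by 30.
Points: 3, 9, 11, 16, 21, 25, 30 (7 total).

16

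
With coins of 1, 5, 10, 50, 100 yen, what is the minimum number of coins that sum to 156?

4

156 − 1×100→56 − 1×50→6 − 1×5→1 − 1×1→0
Total coins = 1 + 1 + 1 + 1 = 4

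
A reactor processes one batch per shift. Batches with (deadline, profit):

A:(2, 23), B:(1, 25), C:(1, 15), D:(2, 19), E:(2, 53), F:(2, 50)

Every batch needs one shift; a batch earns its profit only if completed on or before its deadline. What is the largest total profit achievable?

103

Profit order: E=53 F=50 B=25 A=23 D=19 C=15
Assign: E→slot 2, F→slot 1, B skipped, A skipped, D skipped, C skipped.
Slots: [1:F] [2:E]
Profit = 50 + 53 = 103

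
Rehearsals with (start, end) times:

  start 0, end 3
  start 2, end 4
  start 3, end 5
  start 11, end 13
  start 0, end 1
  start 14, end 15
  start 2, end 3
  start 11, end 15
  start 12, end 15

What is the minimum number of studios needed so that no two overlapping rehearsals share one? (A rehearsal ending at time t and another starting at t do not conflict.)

3

Events (time:±→running): 0:+→1 0:+→2 1:-→1 2:+→2 2:+→3 … peak 3.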